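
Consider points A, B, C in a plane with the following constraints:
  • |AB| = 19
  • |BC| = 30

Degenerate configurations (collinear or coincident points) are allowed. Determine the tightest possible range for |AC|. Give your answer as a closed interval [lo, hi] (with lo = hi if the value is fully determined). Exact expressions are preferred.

|AC| ∈ [11, 49]  (≈ [11.0000, 49.0000])

|AB| ∈ {19}
|BC| ∈ {30}
|AC| ∈ [11, 49]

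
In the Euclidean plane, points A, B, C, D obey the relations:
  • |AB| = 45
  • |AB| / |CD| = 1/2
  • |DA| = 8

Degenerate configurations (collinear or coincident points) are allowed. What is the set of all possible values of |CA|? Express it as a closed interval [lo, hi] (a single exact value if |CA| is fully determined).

|AB| ∈ {45}
|AD| ∈ {8}
|CD| ∈ {90}
|BD| ∈ [37, 53]
|AC| ∈ [82, 98]
|BC| ∈ [37, 143]

|CA| ∈ [82, 98]  (≈ [82.0000, 98.0000])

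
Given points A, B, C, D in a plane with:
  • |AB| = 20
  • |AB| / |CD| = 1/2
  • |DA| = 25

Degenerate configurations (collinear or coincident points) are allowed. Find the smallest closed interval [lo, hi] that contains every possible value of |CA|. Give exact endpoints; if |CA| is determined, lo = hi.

|AB| ∈ {20}
|AD| ∈ {25}
|CD| ∈ {40}
|BD| ∈ [5, 45]
|AC| ∈ [15, 65]
|BC| ∈ [0, 85]

|CA| ∈ [15, 65]  (≈ [15.0000, 65.0000])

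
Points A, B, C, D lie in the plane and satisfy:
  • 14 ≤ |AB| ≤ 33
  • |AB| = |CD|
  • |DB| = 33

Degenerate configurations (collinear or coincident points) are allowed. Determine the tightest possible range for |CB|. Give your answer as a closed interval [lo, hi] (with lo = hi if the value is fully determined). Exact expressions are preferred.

|CB| ∈ [0, 66]  (≈ [0.0000, 66.0000])

|AB| ∈ [14, 33]
|BD| ∈ {33}
|CD| ∈ [14, 33]
|AD| ∈ [0, 66]
|BC| ∈ [0, 66]
|AC| ∈ [0, 99]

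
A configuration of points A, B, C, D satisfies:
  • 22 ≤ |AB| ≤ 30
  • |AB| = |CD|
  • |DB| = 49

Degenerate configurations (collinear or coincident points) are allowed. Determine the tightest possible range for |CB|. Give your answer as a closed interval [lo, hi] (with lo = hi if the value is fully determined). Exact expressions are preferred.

|CB| ∈ [19, 79]  (≈ [19.0000, 79.0000])

|AB| ∈ [22, 30]
|BD| ∈ {49}
|CD| ∈ [22, 30]
|AD| ∈ [19, 79]
|BC| ∈ [19, 79]
|AC| ∈ [0, 109]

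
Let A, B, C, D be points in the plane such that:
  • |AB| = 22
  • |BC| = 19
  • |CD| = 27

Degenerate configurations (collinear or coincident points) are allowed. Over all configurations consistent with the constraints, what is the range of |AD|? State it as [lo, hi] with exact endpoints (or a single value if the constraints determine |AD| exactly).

|AB| ∈ {22}
|BC| ∈ {19}
|CD| ∈ {27}
|AC| ∈ [3, 41]
|BD| ∈ [8, 46]
|AD| ∈ [0, 68]

|AD| ∈ [0, 68]  (≈ [0.0000, 68.0000])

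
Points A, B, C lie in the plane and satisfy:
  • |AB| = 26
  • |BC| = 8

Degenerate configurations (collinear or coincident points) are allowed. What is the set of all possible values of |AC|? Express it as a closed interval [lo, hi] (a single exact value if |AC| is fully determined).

|AC| ∈ [18, 34]  (≈ [18.0000, 34.0000])

|AB| ∈ {26}
|BC| ∈ {8}
|AC| ∈ [18, 34]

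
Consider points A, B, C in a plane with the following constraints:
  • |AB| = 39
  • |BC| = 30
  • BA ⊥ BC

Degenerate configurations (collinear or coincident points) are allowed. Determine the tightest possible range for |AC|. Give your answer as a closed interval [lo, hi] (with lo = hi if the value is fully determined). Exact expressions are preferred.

|AB| ∈ {39}
|BC| ∈ {30}
|AC| ∈ {3·√(269)}

|AC| = 3·√(269)  (≈ 49.2037)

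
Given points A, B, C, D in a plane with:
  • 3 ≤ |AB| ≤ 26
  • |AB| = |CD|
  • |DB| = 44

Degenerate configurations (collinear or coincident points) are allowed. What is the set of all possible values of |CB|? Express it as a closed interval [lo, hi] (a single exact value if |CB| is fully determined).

|AB| ∈ [3, 26]
|BD| ∈ {44}
|CD| ∈ [3, 26]
|AD| ∈ [18, 70]
|BC| ∈ [18, 70]
|AC| ∈ [0, 96]

|CB| ∈ [18, 70]  (≈ [18.0000, 70.0000])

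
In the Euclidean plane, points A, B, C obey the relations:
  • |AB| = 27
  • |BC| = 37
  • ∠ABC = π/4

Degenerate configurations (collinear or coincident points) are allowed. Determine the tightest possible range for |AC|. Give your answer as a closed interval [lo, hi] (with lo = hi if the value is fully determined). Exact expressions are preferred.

|AB| ∈ {27}
|BC| ∈ {37}
|AC| ∈ {√(2098 - 999·√(2))}

|AC| = √(2098 - 999·√(2))  (≈ 26.1763)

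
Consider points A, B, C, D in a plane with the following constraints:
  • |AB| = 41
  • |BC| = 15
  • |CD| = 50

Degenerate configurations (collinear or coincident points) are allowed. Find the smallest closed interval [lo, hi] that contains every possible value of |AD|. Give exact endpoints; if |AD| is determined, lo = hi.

|AB| ∈ {41}
|BC| ∈ {15}
|CD| ∈ {50}
|AC| ∈ [26, 56]
|BD| ∈ [35, 65]
|AD| ∈ [0, 106]

|AD| ∈ [0, 106]  (≈ [0.0000, 106.0000])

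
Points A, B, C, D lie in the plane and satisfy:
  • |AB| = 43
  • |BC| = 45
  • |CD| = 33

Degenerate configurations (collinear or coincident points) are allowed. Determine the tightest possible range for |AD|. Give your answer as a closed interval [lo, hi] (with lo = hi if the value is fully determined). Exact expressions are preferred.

|AD| ∈ [0, 121]  (≈ [0.0000, 121.0000])

|AB| ∈ {43}
|BC| ∈ {45}
|CD| ∈ {33}
|AC| ∈ [2, 88]
|BD| ∈ [12, 78]
|AD| ∈ [0, 121]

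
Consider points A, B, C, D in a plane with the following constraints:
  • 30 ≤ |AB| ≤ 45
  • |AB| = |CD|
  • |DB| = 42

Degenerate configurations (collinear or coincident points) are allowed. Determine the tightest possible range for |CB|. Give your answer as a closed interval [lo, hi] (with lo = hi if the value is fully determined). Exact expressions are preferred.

|AB| ∈ [30, 45]
|BD| ∈ {42}
|CD| ∈ [30, 45]
|AD| ∈ [0, 87]
|BC| ∈ [0, 87]
|AC| ∈ [0, 132]

|CB| ∈ [0, 87]  (≈ [0.0000, 87.0000])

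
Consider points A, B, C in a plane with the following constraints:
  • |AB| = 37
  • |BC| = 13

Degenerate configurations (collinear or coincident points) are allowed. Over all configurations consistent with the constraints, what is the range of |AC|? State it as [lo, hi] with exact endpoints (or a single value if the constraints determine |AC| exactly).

|AC| ∈ [24, 50]  (≈ [24.0000, 50.0000])

|AB| ∈ {37}
|BC| ∈ {13}
|AC| ∈ [24, 50]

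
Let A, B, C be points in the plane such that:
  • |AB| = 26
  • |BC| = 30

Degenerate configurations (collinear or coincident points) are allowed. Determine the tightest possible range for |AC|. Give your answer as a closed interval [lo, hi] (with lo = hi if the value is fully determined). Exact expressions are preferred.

|AC| ∈ [4, 56]  (≈ [4.0000, 56.0000])

|AB| ∈ {26}
|BC| ∈ {30}
|AC| ∈ [4, 56]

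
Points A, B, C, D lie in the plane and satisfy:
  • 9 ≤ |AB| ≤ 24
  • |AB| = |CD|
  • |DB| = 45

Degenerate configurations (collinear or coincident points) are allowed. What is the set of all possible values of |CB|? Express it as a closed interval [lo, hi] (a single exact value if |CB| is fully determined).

|CB| ∈ [21, 69]  (≈ [21.0000, 69.0000])

|AB| ∈ [9, 24]
|BD| ∈ {45}
|CD| ∈ [9, 24]
|AD| ∈ [21, 69]
|BC| ∈ [21, 69]
|AC| ∈ [0, 93]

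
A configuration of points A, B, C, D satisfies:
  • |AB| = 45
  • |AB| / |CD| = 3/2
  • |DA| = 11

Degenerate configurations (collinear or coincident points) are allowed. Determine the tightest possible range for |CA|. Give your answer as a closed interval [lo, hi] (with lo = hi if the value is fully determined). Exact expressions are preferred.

|CA| ∈ [19, 41]  (≈ [19.0000, 41.0000])

|AB| ∈ {45}
|AD| ∈ {11}
|CD| ∈ {30}
|BD| ∈ [34, 56]
|AC| ∈ [19, 41]
|BC| ∈ [4, 86]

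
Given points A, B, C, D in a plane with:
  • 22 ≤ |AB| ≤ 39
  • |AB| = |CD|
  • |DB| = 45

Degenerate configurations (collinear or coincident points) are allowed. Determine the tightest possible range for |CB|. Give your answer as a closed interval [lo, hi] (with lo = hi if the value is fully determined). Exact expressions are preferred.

|CB| ∈ [6, 84]  (≈ [6.0000, 84.0000])

|AB| ∈ [22, 39]
|BD| ∈ {45}
|CD| ∈ [22, 39]
|AD| ∈ [6, 84]
|BC| ∈ [6, 84]
|AC| ∈ [0, 123]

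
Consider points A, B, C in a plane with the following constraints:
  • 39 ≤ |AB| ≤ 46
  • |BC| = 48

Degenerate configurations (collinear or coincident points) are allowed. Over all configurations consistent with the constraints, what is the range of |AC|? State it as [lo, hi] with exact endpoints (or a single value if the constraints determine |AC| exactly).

|AB| ∈ [39, 46]
|BC| ∈ {48}
|AC| ∈ [2, 94]

|AC| ∈ [2, 94]  (≈ [2.0000, 94.0000])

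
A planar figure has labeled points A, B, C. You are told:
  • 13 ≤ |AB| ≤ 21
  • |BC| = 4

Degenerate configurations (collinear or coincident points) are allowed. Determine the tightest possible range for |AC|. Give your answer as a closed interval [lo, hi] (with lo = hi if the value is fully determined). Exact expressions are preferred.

|AB| ∈ [13, 21]
|BC| ∈ {4}
|AC| ∈ [9, 25]

|AC| ∈ [9, 25]  (≈ [9.0000, 25.0000])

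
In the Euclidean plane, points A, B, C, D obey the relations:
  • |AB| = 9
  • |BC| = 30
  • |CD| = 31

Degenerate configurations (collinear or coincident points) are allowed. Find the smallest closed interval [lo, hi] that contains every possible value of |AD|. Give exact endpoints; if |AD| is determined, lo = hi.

|AB| ∈ {9}
|BC| ∈ {30}
|CD| ∈ {31}
|AC| ∈ [21, 39]
|BD| ∈ [1, 61]
|AD| ∈ [0, 70]

|AD| ∈ [0, 70]  (≈ [0.0000, 70.0000])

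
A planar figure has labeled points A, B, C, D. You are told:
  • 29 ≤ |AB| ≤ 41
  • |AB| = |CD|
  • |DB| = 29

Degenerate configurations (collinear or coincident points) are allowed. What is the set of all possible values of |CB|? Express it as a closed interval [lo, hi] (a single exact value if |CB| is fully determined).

|CB| ∈ [0, 70]  (≈ [0.0000, 70.0000])

|AB| ∈ [29, 41]
|BD| ∈ {29}
|CD| ∈ [29, 41]
|AD| ∈ [0, 70]
|BC| ∈ [0, 70]
|AC| ∈ [0, 111]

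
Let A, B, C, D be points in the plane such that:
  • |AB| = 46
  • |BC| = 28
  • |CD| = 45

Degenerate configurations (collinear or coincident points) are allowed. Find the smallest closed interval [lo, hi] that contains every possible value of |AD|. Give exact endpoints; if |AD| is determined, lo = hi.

|AD| ∈ [0, 119]  (≈ [0.0000, 119.0000])

|AB| ∈ {46}
|BC| ∈ {28}
|CD| ∈ {45}
|AC| ∈ [18, 74]
|BD| ∈ [17, 73]
|AD| ∈ [0, 119]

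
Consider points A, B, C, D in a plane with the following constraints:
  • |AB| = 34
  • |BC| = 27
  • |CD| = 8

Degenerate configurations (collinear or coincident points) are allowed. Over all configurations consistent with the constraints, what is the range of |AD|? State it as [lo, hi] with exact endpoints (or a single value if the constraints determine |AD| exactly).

|AB| ∈ {34}
|BC| ∈ {27}
|CD| ∈ {8}
|AC| ∈ [7, 61]
|BD| ∈ [19, 35]
|AD| ∈ [0, 69]

|AD| ∈ [0, 69]  (≈ [0.0000, 69.0000])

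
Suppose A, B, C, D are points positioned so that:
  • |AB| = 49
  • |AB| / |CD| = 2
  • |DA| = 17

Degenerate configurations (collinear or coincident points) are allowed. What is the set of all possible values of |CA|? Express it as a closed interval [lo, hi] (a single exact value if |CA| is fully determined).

|AB| ∈ {49}
|AD| ∈ {17}
|CD| ∈ {49/2}
|BD| ∈ [32, 66]
|AC| ∈ [15/2, 83/2]
|BC| ∈ [15/2, 181/2]

|CA| ∈ [15/2, 83/2]  (≈ [7.5000, 41.5000])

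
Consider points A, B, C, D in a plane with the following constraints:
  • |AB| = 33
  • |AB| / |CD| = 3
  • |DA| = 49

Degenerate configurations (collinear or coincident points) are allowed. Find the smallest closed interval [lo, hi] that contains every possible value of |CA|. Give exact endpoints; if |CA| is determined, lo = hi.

|CA| ∈ [38, 60]  (≈ [38.0000, 60.0000])

|AB| ∈ {33}
|AD| ∈ {49}
|CD| ∈ {11}
|BD| ∈ [16, 82]
|AC| ∈ [38, 60]
|BC| ∈ [5, 93]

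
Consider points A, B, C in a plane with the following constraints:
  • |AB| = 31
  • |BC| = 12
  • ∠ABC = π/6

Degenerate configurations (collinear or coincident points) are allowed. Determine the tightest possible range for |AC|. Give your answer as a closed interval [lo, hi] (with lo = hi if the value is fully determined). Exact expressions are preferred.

|AB| ∈ {31}
|BC| ∈ {12}
|AC| ∈ {√(1105 - 372·√(3))}

|AC| = √(1105 - 372·√(3))  (≈ 21.4634)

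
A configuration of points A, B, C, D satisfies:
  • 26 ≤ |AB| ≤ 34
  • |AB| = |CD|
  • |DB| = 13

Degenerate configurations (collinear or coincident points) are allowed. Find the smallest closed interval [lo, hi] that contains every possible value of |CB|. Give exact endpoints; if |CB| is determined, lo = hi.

|AB| ∈ [26, 34]
|BD| ∈ {13}
|CD| ∈ [26, 34]
|AD| ∈ [13, 47]
|BC| ∈ [13, 47]
|AC| ∈ [0, 81]

|CB| ∈ [13, 47]  (≈ [13.0000, 47.0000])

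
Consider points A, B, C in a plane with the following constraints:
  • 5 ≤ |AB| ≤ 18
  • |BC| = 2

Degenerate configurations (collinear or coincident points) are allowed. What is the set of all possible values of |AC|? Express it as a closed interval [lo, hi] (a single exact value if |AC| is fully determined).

|AC| ∈ [3, 20]  (≈ [3.0000, 20.0000])

|AB| ∈ [5, 18]
|BC| ∈ {2}
|AC| ∈ [3, 20]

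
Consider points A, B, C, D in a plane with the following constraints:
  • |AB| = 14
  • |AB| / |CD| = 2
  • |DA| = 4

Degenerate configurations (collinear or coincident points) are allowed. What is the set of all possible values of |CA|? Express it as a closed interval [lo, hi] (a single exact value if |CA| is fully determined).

|CA| ∈ [3, 11]  (≈ [3.0000, 11.0000])

|AB| ∈ {14}
|AD| ∈ {4}
|CD| ∈ {7}
|BD| ∈ [10, 18]
|AC| ∈ [3, 11]
|BC| ∈ [3, 25]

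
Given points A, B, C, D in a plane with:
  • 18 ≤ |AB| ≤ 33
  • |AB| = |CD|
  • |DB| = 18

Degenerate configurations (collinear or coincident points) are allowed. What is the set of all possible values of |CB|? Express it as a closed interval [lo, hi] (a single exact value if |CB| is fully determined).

|CB| ∈ [0, 51]  (≈ [0.0000, 51.0000])

|AB| ∈ [18, 33]
|BD| ∈ {18}
|CD| ∈ [18, 33]
|AD| ∈ [0, 51]
|BC| ∈ [0, 51]
|AC| ∈ [0, 84]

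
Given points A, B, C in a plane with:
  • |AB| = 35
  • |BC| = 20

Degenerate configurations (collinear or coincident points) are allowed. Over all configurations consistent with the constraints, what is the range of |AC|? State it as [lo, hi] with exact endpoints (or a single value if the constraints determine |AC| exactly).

|AC| ∈ [15, 55]  (≈ [15.0000, 55.0000])

|AB| ∈ {35}
|BC| ∈ {20}
|AC| ∈ [15, 55]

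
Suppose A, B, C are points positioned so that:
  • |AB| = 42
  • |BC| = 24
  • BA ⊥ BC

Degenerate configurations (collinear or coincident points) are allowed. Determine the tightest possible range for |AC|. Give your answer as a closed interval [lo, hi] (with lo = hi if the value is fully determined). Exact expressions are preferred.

|AC| = 6·√(65)  (≈ 48.3735)

|AB| ∈ {42}
|BC| ∈ {24}
|AC| ∈ {6·√(65)}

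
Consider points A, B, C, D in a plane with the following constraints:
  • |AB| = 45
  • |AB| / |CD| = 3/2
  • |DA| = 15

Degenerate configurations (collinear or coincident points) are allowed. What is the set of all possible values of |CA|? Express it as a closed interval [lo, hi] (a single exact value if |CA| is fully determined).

|CA| ∈ [15, 45]  (≈ [15.0000, 45.0000])

|AB| ∈ {45}
|AD| ∈ {15}
|CD| ∈ {30}
|BD| ∈ [30, 60]
|AC| ∈ [15, 45]
|BC| ∈ [0, 90]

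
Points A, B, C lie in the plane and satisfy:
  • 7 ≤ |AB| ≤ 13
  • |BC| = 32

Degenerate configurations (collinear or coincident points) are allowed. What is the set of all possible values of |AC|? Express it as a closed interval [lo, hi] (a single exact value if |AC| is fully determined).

|AC| ∈ [19, 45]  (≈ [19.0000, 45.0000])

|AB| ∈ [7, 13]
|BC| ∈ {32}
|AC| ∈ [19, 45]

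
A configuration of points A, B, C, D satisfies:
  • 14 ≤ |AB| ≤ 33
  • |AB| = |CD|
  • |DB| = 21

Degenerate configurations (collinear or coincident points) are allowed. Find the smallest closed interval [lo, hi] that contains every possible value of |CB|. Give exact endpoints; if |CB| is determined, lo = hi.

|CB| ∈ [0, 54]  (≈ [0.0000, 54.0000])

|AB| ∈ [14, 33]
|BD| ∈ {21}
|CD| ∈ [14, 33]
|AD| ∈ [0, 54]
|BC| ∈ [0, 54]
|AC| ∈ [0, 87]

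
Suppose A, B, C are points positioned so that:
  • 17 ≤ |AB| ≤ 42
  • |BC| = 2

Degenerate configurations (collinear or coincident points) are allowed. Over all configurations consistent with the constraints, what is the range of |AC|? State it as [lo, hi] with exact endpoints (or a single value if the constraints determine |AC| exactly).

|AC| ∈ [15, 44]  (≈ [15.0000, 44.0000])

|AB| ∈ [17, 42]
|BC| ∈ {2}
|AC| ∈ [15, 44]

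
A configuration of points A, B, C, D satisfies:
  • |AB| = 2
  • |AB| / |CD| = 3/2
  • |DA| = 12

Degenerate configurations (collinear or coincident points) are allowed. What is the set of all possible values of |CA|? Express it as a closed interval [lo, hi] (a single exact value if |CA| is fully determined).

|CA| ∈ [32/3, 40/3]  (≈ [10.6667, 13.3333])

|AB| ∈ {2}
|AD| ∈ {12}
|CD| ∈ {4/3}
|BD| ∈ [10, 14]
|AC| ∈ [32/3, 40/3]
|BC| ∈ [26/3, 46/3]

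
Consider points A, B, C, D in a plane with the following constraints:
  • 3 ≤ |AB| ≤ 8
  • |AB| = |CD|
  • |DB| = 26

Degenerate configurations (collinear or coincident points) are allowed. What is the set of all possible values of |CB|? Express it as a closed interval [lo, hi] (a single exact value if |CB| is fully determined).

|CB| ∈ [18, 34]  (≈ [18.0000, 34.0000])

|AB| ∈ [3, 8]
|BD| ∈ {26}
|CD| ∈ [3, 8]
|AD| ∈ [18, 34]
|BC| ∈ [18, 34]
|AC| ∈ [10, 42]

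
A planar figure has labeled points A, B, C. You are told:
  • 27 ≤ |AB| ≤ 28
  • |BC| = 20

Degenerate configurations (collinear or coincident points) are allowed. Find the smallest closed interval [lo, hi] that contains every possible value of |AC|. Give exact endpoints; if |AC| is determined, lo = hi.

|AC| ∈ [7, 48]  (≈ [7.0000, 48.0000])

|AB| ∈ [27, 28]
|BC| ∈ {20}
|AC| ∈ [7, 48]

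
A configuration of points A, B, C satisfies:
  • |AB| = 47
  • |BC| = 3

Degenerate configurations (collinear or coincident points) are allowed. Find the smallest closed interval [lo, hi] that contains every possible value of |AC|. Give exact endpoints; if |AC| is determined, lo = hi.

|AC| ∈ [44, 50]  (≈ [44.0000, 50.0000])

|AB| ∈ {47}
|BC| ∈ {3}
|AC| ∈ [44, 50]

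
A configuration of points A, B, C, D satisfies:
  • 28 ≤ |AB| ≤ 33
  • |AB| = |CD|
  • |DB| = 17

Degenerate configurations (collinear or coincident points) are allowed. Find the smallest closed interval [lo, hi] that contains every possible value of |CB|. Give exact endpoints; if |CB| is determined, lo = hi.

|AB| ∈ [28, 33]
|BD| ∈ {17}
|CD| ∈ [28, 33]
|AD| ∈ [11, 50]
|BC| ∈ [11, 50]
|AC| ∈ [0, 83]

|CB| ∈ [11, 50]  (≈ [11.0000, 50.0000])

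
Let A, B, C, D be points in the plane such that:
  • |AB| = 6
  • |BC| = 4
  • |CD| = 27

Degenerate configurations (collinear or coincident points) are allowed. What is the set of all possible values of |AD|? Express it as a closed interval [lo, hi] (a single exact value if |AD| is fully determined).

|AD| ∈ [17, 37]  (≈ [17.0000, 37.0000])

|AB| ∈ {6}
|BC| ∈ {4}
|CD| ∈ {27}
|AC| ∈ [2, 10]
|BD| ∈ [23, 31]
|AD| ∈ [17, 37]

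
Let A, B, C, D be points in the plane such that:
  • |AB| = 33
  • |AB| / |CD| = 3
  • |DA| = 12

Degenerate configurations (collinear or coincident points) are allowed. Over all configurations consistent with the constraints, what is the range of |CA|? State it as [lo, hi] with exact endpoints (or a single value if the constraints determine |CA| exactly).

|CA| ∈ [1, 23]  (≈ [1.0000, 23.0000])

|AB| ∈ {33}
|AD| ∈ {12}
|CD| ∈ {11}
|BD| ∈ [21, 45]
|AC| ∈ [1, 23]
|BC| ∈ [10, 56]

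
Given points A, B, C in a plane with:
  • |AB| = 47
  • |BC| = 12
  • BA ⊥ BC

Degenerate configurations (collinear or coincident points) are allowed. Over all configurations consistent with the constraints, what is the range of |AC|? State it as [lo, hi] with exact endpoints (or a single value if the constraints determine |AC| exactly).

|AB| ∈ {47}
|BC| ∈ {12}
|AC| ∈ {√(2353)}

|AC| = √(2353)  (≈ 48.5077)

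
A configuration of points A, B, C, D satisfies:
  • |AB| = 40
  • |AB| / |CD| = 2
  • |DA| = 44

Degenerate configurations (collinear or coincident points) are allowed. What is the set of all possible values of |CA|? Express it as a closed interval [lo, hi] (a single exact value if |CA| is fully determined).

|AB| ∈ {40}
|AD| ∈ {44}
|CD| ∈ {20}
|BD| ∈ [4, 84]
|AC| ∈ [24, 64]
|BC| ∈ [0, 104]

|CA| ∈ [24, 64]  (≈ [24.0000, 64.0000])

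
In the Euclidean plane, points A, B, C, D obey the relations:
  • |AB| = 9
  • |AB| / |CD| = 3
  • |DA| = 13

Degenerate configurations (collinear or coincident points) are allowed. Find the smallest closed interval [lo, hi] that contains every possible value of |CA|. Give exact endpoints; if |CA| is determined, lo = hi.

|CA| ∈ [10, 16]  (≈ [10.0000, 16.0000])

|AB| ∈ {9}
|AD| ∈ {13}
|CD| ∈ {3}
|BD| ∈ [4, 22]
|AC| ∈ [10, 16]
|BC| ∈ [1, 25]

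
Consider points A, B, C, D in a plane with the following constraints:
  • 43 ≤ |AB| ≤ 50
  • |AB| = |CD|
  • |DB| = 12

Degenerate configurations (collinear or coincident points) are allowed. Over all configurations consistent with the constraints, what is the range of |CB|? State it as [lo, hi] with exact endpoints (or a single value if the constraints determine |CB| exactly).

|CB| ∈ [31, 62]  (≈ [31.0000, 62.0000])

|AB| ∈ [43, 50]
|BD| ∈ {12}
|CD| ∈ [43, 50]
|AD| ∈ [31, 62]
|BC| ∈ [31, 62]
|AC| ∈ [0, 112]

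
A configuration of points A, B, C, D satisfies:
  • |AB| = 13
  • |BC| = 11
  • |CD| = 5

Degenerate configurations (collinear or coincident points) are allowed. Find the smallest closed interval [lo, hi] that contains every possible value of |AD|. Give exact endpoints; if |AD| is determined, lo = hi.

|AD| ∈ [0, 29]  (≈ [0.0000, 29.0000])

|AB| ∈ {13}
|BC| ∈ {11}
|CD| ∈ {5}
|AC| ∈ [2, 24]
|BD| ∈ [6, 16]
|AD| ∈ [0, 29]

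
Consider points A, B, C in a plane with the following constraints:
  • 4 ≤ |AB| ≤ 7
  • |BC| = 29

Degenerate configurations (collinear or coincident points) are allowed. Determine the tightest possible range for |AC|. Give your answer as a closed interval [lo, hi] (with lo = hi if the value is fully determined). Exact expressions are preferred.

|AC| ∈ [22, 36]  (≈ [22.0000, 36.0000])

|AB| ∈ [4, 7]
|BC| ∈ {29}
|AC| ∈ [22, 36]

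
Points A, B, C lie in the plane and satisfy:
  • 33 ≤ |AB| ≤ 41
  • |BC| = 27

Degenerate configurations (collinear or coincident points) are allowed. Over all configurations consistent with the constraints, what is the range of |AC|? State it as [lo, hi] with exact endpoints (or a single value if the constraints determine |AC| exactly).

|AC| ∈ [6, 68]  (≈ [6.0000, 68.0000])

|AB| ∈ [33, 41]
|BC| ∈ {27}
|AC| ∈ [6, 68]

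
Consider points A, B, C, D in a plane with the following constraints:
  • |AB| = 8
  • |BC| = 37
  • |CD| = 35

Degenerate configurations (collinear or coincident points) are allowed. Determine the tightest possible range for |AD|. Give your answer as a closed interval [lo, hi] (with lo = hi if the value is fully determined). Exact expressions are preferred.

|AB| ∈ {8}
|BC| ∈ {37}
|CD| ∈ {35}
|AC| ∈ [29, 45]
|BD| ∈ [2, 72]
|AD| ∈ [0, 80]

|AD| ∈ [0, 80]  (≈ [0.0000, 80.0000])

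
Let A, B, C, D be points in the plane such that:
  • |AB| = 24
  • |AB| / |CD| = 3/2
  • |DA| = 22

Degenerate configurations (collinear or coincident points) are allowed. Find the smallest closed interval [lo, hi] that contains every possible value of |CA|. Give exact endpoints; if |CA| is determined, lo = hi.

|CA| ∈ [6, 38]  (≈ [6.0000, 38.0000])

|AB| ∈ {24}
|AD| ∈ {22}
|CD| ∈ {16}
|BD| ∈ [2, 46]
|AC| ∈ [6, 38]
|BC| ∈ [0, 62]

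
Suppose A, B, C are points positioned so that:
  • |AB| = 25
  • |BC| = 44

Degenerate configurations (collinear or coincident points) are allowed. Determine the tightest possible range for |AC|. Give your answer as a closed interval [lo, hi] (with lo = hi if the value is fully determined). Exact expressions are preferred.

|AC| ∈ [19, 69]  (≈ [19.0000, 69.0000])

|AB| ∈ {25}
|BC| ∈ {44}
|AC| ∈ [19, 69]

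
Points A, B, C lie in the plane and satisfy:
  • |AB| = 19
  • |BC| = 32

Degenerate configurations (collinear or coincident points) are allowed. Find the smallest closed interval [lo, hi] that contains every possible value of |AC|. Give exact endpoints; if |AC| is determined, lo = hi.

|AC| ∈ [13, 51]  (≈ [13.0000, 51.0000])

|AB| ∈ {19}
|BC| ∈ {32}
|AC| ∈ [13, 51]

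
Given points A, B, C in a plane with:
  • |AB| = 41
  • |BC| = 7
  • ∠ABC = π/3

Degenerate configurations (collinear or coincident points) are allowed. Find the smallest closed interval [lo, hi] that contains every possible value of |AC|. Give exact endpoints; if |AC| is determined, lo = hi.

|AC| = √(1443)  (≈ 37.9868)

|AB| ∈ {41}
|BC| ∈ {7}
|AC| ∈ {√(1443)}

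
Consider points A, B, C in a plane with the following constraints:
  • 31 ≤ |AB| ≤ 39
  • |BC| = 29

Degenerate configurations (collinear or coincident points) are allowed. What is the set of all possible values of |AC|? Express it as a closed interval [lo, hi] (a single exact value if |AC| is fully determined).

|AC| ∈ [2, 68]  (≈ [2.0000, 68.0000])

|AB| ∈ [31, 39]
|BC| ∈ {29}
|AC| ∈ [2, 68]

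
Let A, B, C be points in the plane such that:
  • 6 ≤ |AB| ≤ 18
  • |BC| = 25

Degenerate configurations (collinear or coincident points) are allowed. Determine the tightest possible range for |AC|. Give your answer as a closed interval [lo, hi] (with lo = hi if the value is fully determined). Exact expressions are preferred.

|AB| ∈ [6, 18]
|BC| ∈ {25}
|AC| ∈ [7, 43]

|AC| ∈ [7, 43]  (≈ [7.0000, 43.0000])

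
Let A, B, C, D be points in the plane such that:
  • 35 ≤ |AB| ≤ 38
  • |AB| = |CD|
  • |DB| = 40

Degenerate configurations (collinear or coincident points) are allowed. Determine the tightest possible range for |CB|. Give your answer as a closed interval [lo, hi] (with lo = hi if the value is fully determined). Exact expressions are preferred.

|AB| ∈ [35, 38]
|BD| ∈ {40}
|CD| ∈ [35, 38]
|AD| ∈ [2, 78]
|BC| ∈ [2, 78]
|AC| ∈ [0, 116]

|CB| ∈ [2, 78]  (≈ [2.0000, 78.0000])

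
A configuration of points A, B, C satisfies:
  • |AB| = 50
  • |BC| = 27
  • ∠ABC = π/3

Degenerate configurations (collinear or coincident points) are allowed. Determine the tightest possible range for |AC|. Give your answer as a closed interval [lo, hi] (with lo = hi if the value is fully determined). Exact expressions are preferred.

|AB| ∈ {50}
|BC| ∈ {27}
|AC| ∈ {√(1879)}

|AC| = √(1879)  (≈ 43.3474)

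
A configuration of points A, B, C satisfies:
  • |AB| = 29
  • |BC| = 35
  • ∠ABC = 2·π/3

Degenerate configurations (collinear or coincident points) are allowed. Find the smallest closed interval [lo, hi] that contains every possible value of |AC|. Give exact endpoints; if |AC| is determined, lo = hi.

|AB| ∈ {29}
|BC| ∈ {35}
|AC| ∈ {√(3081)}

|AC| = √(3081)  (≈ 55.5068)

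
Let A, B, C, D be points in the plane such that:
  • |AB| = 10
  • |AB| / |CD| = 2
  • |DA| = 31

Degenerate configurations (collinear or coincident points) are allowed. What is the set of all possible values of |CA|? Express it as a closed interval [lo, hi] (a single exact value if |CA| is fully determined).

|CA| ∈ [26, 36]  (≈ [26.0000, 36.0000])

|AB| ∈ {10}
|AD| ∈ {31}
|CD| ∈ {5}
|BD| ∈ [21, 41]
|AC| ∈ [26, 36]
|BC| ∈ [16, 46]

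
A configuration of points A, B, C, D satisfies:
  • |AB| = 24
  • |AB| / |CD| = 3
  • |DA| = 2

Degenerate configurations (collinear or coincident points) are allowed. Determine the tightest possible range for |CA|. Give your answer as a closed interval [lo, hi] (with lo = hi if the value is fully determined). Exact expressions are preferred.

|AB| ∈ {24}
|AD| ∈ {2}
|CD| ∈ {8}
|BD| ∈ [22, 26]
|AC| ∈ [6, 10]
|BC| ∈ [14, 34]

|CA| ∈ [6, 10]  (≈ [6.0000, 10.0000])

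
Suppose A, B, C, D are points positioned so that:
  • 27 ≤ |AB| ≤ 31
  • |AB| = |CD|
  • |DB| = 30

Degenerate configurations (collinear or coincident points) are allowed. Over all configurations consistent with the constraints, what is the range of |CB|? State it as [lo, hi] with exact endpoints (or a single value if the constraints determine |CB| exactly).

|AB| ∈ [27, 31]
|BD| ∈ {30}
|CD| ∈ [27, 31]
|AD| ∈ [0, 61]
|BC| ∈ [0, 61]
|AC| ∈ [0, 92]

|CB| ∈ [0, 61]  (≈ [0.0000, 61.0000])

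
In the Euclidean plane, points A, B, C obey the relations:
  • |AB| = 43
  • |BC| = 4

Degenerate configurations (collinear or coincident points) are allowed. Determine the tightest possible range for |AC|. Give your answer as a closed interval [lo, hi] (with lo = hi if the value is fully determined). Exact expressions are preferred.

|AB| ∈ {43}
|BC| ∈ {4}
|AC| ∈ [39, 47]

|AC| ∈ [39, 47]  (≈ [39.0000, 47.0000])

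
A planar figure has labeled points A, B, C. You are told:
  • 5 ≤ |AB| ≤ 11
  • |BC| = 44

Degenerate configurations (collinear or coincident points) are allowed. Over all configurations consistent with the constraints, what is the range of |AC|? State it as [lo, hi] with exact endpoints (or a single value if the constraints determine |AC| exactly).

|AC| ∈ [33, 55]  (≈ [33.0000, 55.0000])

|AB| ∈ [5, 11]
|BC| ∈ {44}
|AC| ∈ [33, 55]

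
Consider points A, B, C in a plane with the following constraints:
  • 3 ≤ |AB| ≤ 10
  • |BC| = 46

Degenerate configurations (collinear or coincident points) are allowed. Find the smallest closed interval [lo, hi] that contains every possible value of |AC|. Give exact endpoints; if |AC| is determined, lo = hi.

|AB| ∈ [3, 10]
|BC| ∈ {46}
|AC| ∈ [36, 56]

|AC| ∈ [36, 56]  (≈ [36.0000, 56.0000])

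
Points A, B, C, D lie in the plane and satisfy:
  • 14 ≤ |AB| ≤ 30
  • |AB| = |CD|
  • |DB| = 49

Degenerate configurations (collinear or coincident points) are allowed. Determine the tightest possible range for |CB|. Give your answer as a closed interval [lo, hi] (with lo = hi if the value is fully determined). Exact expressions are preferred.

|CB| ∈ [19, 79]  (≈ [19.0000, 79.0000])

|AB| ∈ [14, 30]
|BD| ∈ {49}
|CD| ∈ [14, 30]
|AD| ∈ [19, 79]
|BC| ∈ [19, 79]
|AC| ∈ [0, 109]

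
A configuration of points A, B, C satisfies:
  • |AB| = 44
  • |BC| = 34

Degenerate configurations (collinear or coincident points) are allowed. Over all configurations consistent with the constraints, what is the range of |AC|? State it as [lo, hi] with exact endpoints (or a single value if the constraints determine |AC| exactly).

|AC| ∈ [10, 78]  (≈ [10.0000, 78.0000])

|AB| ∈ {44}
|BC| ∈ {34}
|AC| ∈ [10, 78]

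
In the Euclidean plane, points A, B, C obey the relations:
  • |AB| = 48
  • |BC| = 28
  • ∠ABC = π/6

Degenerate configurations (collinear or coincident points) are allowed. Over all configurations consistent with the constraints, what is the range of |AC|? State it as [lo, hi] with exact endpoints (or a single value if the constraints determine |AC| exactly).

|AB| ∈ {48}
|BC| ∈ {28}
|AC| ∈ {4·√(193 - 84·√(3))}

|AC| = 4·√(193 - 84·√(3))  (≈ 27.5703)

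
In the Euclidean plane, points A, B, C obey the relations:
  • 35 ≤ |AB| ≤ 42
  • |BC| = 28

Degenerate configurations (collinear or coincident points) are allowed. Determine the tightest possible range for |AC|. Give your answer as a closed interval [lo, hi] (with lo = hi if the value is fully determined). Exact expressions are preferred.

|AB| ∈ [35, 42]
|BC| ∈ {28}
|AC| ∈ [7, 70]

|AC| ∈ [7, 70]  (≈ [7.0000, 70.0000])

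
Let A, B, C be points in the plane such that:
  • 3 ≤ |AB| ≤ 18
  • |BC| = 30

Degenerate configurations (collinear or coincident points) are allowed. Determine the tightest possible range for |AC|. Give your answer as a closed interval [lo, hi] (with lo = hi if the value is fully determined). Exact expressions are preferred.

|AB| ∈ [3, 18]
|BC| ∈ {30}
|AC| ∈ [12, 48]

|AC| ∈ [12, 48]  (≈ [12.0000, 48.0000])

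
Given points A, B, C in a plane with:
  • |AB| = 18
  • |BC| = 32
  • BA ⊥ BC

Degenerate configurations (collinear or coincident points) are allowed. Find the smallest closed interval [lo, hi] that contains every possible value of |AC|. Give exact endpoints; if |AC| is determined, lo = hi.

|AC| = 2·√(337)  (≈ 36.7151)

|AB| ∈ {18}
|BC| ∈ {32}
|AC| ∈ {2·√(337)}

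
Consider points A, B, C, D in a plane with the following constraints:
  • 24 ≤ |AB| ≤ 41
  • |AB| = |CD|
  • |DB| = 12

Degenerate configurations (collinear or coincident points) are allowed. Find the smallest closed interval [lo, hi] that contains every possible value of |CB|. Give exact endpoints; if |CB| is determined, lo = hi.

|CB| ∈ [12, 53]  (≈ [12.0000, 53.0000])

|AB| ∈ [24, 41]
|BD| ∈ {12}
|CD| ∈ [24, 41]
|AD| ∈ [12, 53]
|BC| ∈ [12, 53]
|AC| ∈ [0, 94]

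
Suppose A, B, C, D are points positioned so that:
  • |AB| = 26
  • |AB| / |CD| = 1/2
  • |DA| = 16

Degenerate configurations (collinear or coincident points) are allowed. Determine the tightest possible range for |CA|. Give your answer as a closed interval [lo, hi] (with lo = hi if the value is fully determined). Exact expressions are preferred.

|CA| ∈ [36, 68]  (≈ [36.0000, 68.0000])

|AB| ∈ {26}
|AD| ∈ {16}
|CD| ∈ {52}
|BD| ∈ [10, 42]
|AC| ∈ [36, 68]
|BC| ∈ [10, 94]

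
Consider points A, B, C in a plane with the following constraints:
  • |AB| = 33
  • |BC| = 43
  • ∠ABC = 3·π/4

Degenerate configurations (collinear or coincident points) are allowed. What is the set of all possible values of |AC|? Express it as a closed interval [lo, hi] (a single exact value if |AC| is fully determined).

|AC| = √(1419·√(2) + 2938)  (≈ 70.3191)

|AB| ∈ {33}
|BC| ∈ {43}
|AC| ∈ {√(1419·√(2) + 2938)}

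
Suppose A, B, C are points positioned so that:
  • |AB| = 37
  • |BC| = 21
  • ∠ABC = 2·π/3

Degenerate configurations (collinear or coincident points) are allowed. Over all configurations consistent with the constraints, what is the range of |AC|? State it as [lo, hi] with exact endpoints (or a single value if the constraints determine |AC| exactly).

|AC| = √(2587)  (≈ 50.8626)

|AB| ∈ {37}
|BC| ∈ {21}
|AC| ∈ {√(2587)}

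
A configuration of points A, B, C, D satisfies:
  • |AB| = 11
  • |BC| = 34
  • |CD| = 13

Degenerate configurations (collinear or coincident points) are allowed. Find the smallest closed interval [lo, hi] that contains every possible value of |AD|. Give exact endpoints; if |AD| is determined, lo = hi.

|AD| ∈ [10, 58]  (≈ [10.0000, 58.0000])

|AB| ∈ {11}
|BC| ∈ {34}
|CD| ∈ {13}
|AC| ∈ [23, 45]
|BD| ∈ [21, 47]
|AD| ∈ [10, 58]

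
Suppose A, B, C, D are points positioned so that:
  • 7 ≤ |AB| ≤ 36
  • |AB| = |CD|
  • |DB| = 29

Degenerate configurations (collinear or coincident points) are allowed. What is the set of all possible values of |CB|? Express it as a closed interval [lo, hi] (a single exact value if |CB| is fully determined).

|AB| ∈ [7, 36]
|BD| ∈ {29}
|CD| ∈ [7, 36]
|AD| ∈ [0, 65]
|BC| ∈ [0, 65]
|AC| ∈ [0, 101]

|CB| ∈ [0, 65]  (≈ [0.0000, 65.0000])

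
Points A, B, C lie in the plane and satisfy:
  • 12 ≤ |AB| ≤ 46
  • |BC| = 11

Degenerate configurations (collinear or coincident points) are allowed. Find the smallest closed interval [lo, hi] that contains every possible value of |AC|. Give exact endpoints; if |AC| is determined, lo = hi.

|AB| ∈ [12, 46]
|BC| ∈ {11}
|AC| ∈ [1, 57]

|AC| ∈ [1, 57]  (≈ [1.0000, 57.0000])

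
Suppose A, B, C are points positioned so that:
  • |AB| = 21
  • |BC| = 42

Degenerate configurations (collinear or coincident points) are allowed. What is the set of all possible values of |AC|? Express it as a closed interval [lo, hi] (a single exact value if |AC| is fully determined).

|AB| ∈ {21}
|BC| ∈ {42}
|AC| ∈ [21, 63]

|AC| ∈ [21, 63]  (≈ [21.0000, 63.0000])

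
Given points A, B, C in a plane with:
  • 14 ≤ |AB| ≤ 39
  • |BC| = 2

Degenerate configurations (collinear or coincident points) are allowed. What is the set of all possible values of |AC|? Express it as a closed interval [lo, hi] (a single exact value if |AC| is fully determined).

|AC| ∈ [12, 41]  (≈ [12.0000, 41.0000])

|AB| ∈ [14, 39]
|BC| ∈ {2}
|AC| ∈ [12, 41]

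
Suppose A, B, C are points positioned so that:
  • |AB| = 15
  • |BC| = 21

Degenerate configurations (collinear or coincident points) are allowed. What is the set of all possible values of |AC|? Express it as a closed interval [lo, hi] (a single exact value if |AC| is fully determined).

|AC| ∈ [6, 36]  (≈ [6.0000, 36.0000])

|AB| ∈ {15}
|BC| ∈ {21}
|AC| ∈ [6, 36]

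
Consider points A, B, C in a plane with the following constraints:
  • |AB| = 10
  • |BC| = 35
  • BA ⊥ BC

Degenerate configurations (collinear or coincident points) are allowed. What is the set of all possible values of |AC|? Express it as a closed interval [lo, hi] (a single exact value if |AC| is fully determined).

|AC| = 5·√(53)  (≈ 36.4005)

|AB| ∈ {10}
|BC| ∈ {35}
|AC| ∈ {5·√(53)}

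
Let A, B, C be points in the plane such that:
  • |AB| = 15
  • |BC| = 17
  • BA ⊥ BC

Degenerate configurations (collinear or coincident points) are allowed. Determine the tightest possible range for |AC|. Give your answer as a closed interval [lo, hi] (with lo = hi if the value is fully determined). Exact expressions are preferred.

|AC| = √(514)  (≈ 22.6716)

|AB| ∈ {15}
|BC| ∈ {17}
|AC| ∈ {√(514)}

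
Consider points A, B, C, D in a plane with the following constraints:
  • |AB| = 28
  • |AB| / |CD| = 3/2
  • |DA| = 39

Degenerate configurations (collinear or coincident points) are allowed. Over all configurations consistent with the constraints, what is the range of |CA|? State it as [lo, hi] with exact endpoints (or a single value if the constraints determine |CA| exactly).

|AB| ∈ {28}
|AD| ∈ {39}
|CD| ∈ {56/3}
|BD| ∈ [11, 67]
|AC| ∈ [61/3, 173/3]
|BC| ∈ [0, 257/3]

|CA| ∈ [61/3, 173/3]  (≈ [20.3333, 57.6667])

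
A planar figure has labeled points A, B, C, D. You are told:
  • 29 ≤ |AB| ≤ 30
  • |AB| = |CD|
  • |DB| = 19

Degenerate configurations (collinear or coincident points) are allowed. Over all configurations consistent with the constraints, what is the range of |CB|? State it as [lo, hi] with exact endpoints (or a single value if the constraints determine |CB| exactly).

|CB| ∈ [10, 49]  (≈ [10.0000, 49.0000])

|AB| ∈ [29, 30]
|BD| ∈ {19}
|CD| ∈ [29, 30]
|AD| ∈ [10, 49]
|BC| ∈ [10, 49]
|AC| ∈ [0, 79]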